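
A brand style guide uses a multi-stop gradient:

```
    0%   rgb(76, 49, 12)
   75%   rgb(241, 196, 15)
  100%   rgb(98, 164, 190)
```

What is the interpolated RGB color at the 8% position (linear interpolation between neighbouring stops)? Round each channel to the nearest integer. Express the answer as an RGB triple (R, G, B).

(94, 65, 12)

8% lies between the 0% and 75% stops, so the local fraction is t = (8 − 0)/(75 − 0) = 8/75 ≈ 0.1067.
R = 76 + 0.1067 × (241 − 76) = 93.606 → 94
G = 49 + 0.1067 × (196 − 49) = 64.685 → 65
B = 12 + 0.1067 × (15 − 12) = 12.32 → 12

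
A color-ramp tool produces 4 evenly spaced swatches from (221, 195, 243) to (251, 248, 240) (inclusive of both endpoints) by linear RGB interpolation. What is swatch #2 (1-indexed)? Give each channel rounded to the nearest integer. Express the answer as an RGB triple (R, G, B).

With 4 swatches and endpoints inclusive, swatch 2 sits at t = (2 − 1)/(4 − 1) = 1/3 ≈ 0.3333.
R = 221 + 0.3333 × (251 − 221) = 230.999 → 231
G = 195 + 0.3333 × (248 − 195) = 212.665 → 213
B = 243 + 0.3333 × (240 − 243) = 242 → 242

(231, 213, 242)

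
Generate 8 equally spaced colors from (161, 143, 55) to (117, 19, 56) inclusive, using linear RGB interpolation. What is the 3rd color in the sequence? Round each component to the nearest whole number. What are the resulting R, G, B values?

With 8 swatches and endpoints inclusive, swatch 3 sits at t = (3 − 1)/(8 − 1) = 2/7 ≈ 0.2857.
R = 161 + 0.2857 × (117 − 161) = 148.429 → 148
G = 143 + 0.2857 × (19 − 143) = 107.573 → 108
B = 55 + 0.2857 × (56 − 55) = 55.286 → 55

(148, 108, 55)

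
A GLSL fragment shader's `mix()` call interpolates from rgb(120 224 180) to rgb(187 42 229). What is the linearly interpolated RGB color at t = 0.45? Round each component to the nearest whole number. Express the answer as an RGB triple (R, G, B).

R = 120 + 0.45 × (187 − 120) = 120 + 0.45 × 67 = 150.15 → 150
G = 224 + 0.45 × (42 − 224) = 224 + 0.45 × -182 = 142.1 → 142
B = 180 + 0.45 × (229 − 180) = 180 + 0.45 × 49 = 202.05 → 202

(150, 142, 202)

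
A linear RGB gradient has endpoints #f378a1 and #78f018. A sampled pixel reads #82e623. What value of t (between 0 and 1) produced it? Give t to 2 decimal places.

Invert the lerp on the B channel (largest span, 137): t = (35 − 161) / (24 − 161) = -126/-137 = 0.91971.
Check on R: (130 − 243)/(120 − 243) = 0.9187 ✓

0.92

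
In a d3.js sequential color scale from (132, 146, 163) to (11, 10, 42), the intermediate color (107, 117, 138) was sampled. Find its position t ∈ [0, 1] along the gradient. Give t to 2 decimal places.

Invert the lerp on the G channel (largest span, 136): t = (117 − 146) / (10 − 146) = -29/-136 = 0.21324.
Check on R: (107 − 132)/(11 − 132) = 0.2066 ✓

0.21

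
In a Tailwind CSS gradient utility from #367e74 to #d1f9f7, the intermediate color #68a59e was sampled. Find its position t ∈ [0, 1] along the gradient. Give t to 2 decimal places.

0.32

Invert the lerp on the R channel (largest span, 155): t = (104 − 54) / (209 − 54) = 50/155 = 0.32258.
Check on G: (165 − 126)/(249 − 126) = 0.3171 ✓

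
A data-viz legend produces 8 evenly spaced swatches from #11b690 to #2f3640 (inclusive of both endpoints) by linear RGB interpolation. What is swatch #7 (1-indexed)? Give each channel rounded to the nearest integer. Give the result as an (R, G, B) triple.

(43, 72, 75)

With 8 swatches and endpoints inclusive, swatch 7 sits at t = (7 − 1)/(8 − 1) = 6/7 ≈ 0.8571.
#11b690 → (17, 182, 144); #2f3640 → (47, 54, 64).
R = 17 + 0.8571 × (47 − 17) = 42.713 → 43
G = 182 + 0.8571 × (54 − 182) = 72.291 → 72
B = 144 + 0.8571 × (64 − 144) = 75.432 → 75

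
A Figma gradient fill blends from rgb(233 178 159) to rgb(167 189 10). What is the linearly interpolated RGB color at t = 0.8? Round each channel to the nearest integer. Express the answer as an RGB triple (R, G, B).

R = 233 + 0.8 × (167 − 233) = 233 + 0.8 × -66 = 180.2 → 180
G = 178 + 0.8 × (189 − 178) = 178 + 0.8 × 11 = 186.8 → 187
B = 159 + 0.8 × (10 − 159) = 159 + 0.8 × -149 = 39.8 → 40

(180, 187, 40)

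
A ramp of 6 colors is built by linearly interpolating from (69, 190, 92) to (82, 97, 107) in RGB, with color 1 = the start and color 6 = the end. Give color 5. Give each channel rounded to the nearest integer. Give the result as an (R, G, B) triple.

With 6 swatches and endpoints inclusive, swatch 5 sits at t = (5 − 1)/(6 − 1) = 4/5 ≈ 0.8.
R = 69 + 0.8 × (82 − 69) = 79.4 → 79
G = 190 + 0.8 × (97 − 190) = 115.6 → 116
B = 92 + 0.8 × (107 − 92) = 104 → 104

(79, 116, 104)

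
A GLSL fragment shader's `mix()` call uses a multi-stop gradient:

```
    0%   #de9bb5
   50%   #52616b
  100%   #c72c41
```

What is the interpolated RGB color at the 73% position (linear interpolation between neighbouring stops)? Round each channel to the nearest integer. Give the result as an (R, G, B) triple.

(136, 73, 88)

73% lies between the 50% and 100% stops, so the local fraction is t = (73 − 50)/(100 − 50) = 23/50 ≈ 0.46.
#52616b → (82, 97, 107); #c72c41 → (199, 44, 65).
R = 82 + 0.46 × (199 − 82) = 135.82 → 136
G = 97 + 0.46 × (44 − 97) = 72.62 → 73
B = 107 + 0.46 × (65 − 107) = 87.68 → 88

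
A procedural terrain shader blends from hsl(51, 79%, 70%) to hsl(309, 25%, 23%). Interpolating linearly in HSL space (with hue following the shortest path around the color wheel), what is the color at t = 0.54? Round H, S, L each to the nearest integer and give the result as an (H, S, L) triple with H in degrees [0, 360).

Hue: 309 − 51 = 258°, but |258| > 180 so the shorter arc goes the other way: Δh = 258 − 360 = -102°.
H = 51 + 0.54 × (-102) = -4.08 → -4 → -4 mod 360 = 356°
S = 79 + 0.54 × (25 − 79) = 49.84 → 50%
L = 70 + 0.54 × (23 − 70) = 44.62 → 45%

(356, 50, 45)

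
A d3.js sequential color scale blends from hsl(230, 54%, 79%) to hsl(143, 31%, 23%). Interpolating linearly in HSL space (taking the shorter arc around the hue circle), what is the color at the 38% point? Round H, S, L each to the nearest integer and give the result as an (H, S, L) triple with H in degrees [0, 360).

(197, 45, 58)

Hue arc: Δh = 143 − 230 = -87° (|Δh| ≤ 180, already the shorter path).
H = 230 + 0.38 × (-87) = 196.94 → 197°
S = 54 + 0.38 × (31 − 54) = 45.26 → 45%
L = 79 + 0.38 × (23 − 79) = 57.72 → 58%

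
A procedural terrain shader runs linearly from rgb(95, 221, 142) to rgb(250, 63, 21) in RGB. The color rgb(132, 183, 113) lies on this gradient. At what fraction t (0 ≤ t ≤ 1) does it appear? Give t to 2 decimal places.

Invert the lerp on the G channel (largest span, 158): t = (183 − 221) / (63 − 221) = -38/-158 = 0.24051.
Check on R: (132 − 95)/(250 − 95) = 0.2387 ✓

0.24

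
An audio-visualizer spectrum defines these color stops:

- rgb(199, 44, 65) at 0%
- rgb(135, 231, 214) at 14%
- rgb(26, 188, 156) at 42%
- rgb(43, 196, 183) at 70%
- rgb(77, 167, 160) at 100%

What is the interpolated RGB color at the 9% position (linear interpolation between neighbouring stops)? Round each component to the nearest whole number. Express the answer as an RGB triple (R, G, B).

(158, 164, 161)

9% lies between the 0% and 14% stops, so the local fraction is t = (9 − 0)/(14 − 0) = 9/14 ≈ 0.6429.
R = 199 + 0.6429 × (135 − 199) = 157.854 → 158
G = 44 + 0.6429 × (231 − 44) = 164.222 → 164
B = 65 + 0.6429 × (214 − 65) = 160.792 → 161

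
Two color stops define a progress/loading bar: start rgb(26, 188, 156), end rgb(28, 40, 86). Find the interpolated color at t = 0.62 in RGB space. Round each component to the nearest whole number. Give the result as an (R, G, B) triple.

R = 26 + 0.62 × (28 − 26) = 26 + 0.62 × 2 = 27.24 → 27
G = 188 + 0.62 × (40 − 188) = 188 + 0.62 × -148 = 96.24 → 96
B = 156 + 0.62 × (86 − 156) = 156 + 0.62 × -70 = 112.6 → 113

(27, 96, 113)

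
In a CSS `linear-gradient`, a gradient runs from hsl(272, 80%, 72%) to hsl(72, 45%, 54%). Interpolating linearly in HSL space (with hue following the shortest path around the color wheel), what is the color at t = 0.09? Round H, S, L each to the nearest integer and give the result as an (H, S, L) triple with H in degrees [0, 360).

Hue: 72 − 272 = -200°, but |-200| > 180 so the shorter arc goes the other way: Δh = -200 + 360 = 160°.
H = 272 + 0.09 × (160) = 286.4 → 286°
S = 80 + 0.09 × (45 − 80) = 76.85 → 77%
L = 72 + 0.09 × (54 − 72) = 70.38 → 70%

(286, 77, 70)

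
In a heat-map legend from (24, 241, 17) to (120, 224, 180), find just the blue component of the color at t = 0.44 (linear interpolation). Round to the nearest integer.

89

B = 17 + 0.44 × (180 − 17) = 88.72 → 89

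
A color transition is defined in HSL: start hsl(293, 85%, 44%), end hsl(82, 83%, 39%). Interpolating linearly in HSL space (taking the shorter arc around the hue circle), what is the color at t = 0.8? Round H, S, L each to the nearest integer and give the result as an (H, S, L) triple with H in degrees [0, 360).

(52, 83, 40)

Hue: 82 − 293 = -211°, but |-211| > 180 so the shorter arc goes the other way: Δh = -211 + 360 = 149°.
H = 293 + 0.8 × (149) = 412.2 → 412 → 412 mod 360 = 52°
S = 85 + 0.8 × (83 − 85) = 83.4 → 83%
L = 44 + 0.8 × (39 − 44) = 40 → 40%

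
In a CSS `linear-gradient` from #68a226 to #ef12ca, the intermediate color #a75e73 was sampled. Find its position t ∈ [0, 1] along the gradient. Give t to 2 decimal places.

0.47

Invert the lerp on the B channel (largest span, 164): t = (115 − 38) / (202 − 38) = 77/164 = 0.46951.
Check on R: (167 − 104)/(239 − 104) = 0.4667 ✓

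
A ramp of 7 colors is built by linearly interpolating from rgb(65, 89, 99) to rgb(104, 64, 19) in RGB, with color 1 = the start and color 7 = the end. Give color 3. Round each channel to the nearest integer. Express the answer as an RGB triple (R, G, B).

With 7 swatches and endpoints inclusive, swatch 3 sits at t = (3 − 1)/(7 − 1) = 2/6 ≈ 0.3333.
R = 65 + 0.3333 × (104 − 65) = 77.999 → 78
G = 89 + 0.3333 × (64 − 89) = 80.668 → 81
B = 99 + 0.3333 × (19 − 99) = 72.336 → 72

(78, 81, 72)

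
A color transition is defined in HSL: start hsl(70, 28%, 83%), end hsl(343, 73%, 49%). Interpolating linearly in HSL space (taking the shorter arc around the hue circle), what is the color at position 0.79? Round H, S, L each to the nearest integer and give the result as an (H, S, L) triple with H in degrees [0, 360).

(1, 64, 56)

Hue: 343 − 70 = 273°, but |273| > 180 so the shorter arc goes the other way: Δh = 273 − 360 = -87°.
H = 70 + 0.79 × (-87) = 1.27 → 1°
S = 28 + 0.79 × (73 − 28) = 63.55 → 64%
L = 83 + 0.79 × (49 − 83) = 56.14 → 56%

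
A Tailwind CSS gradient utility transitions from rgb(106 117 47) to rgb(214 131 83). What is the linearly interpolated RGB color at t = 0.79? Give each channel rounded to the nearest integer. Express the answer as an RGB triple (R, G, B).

R = 106 + 0.79 × (214 − 106) = 106 + 0.79 × 108 = 191.32 → 191
G = 117 + 0.79 × (131 − 117) = 117 + 0.79 × 14 = 128.06 → 128
B = 47 + 0.79 × (83 − 47) = 47 + 0.79 × 36 = 75.44 → 75

(191, 128, 75)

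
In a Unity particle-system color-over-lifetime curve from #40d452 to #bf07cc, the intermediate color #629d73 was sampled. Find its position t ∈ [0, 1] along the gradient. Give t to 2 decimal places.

0.27

Invert the lerp on the G channel (largest span, 205): t = (157 − 212) / (7 − 212) = -55/-205 = 0.26829.
Check on R: (98 − 64)/(191 − 64) = 0.2677 ✓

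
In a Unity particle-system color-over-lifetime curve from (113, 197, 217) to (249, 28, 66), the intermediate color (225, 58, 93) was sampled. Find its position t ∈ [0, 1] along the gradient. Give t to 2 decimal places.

Invert the lerp on the G channel (largest span, 169): t = (58 − 197) / (28 − 197) = -139/-169 = 0.82249.
Check on R: (225 − 113)/(249 − 113) = 0.8235 ✓

0.82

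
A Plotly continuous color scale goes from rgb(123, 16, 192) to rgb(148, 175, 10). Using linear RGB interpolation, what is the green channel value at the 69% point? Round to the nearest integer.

G = 16 + 0.69 × (175 − 16) = 125.71 → 126

126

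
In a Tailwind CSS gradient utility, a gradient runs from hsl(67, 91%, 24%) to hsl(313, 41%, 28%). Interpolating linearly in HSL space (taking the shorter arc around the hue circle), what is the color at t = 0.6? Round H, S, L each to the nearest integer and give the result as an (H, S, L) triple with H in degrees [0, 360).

Hue: 313 − 67 = 246°, but |246| > 180 so the shorter arc goes the other way: Δh = 246 − 360 = -114°.
H = 67 + 0.6 × (-114) = -1.4 → -1 → -1 mod 360 = 359°
S = 91 + 0.6 × (41 − 91) = 61 → 61%
L = 24 + 0.6 × (28 − 24) = 26.4 → 26%

(359, 61, 26)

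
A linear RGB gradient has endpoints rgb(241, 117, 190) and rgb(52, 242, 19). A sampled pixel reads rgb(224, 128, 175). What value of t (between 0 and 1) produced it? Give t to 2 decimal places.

0.09

Invert the lerp on the R channel (largest span, 189): t = (224 − 241) / (52 − 241) = -17/-189 = 0.089947.
Check on G: (128 − 117)/(242 − 117) = 0.088 ✓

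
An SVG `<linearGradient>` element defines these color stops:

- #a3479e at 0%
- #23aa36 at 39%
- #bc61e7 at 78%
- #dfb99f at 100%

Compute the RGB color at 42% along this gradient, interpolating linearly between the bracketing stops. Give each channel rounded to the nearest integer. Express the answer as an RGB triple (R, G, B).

(47, 164, 68)

42% lies between the 39% and 78% stops, so the local fraction is t = (42 − 39)/(78 − 39) = 3/39 ≈ 0.0769.
#23aa36 → (35, 170, 54); #bc61e7 → (188, 97, 231).
R = 35 + 0.0769 × (188 − 35) = 46.766 → 47
G = 170 + 0.0769 × (97 − 170) = 164.386 → 164
B = 54 + 0.0769 × (231 − 54) = 67.611 → 68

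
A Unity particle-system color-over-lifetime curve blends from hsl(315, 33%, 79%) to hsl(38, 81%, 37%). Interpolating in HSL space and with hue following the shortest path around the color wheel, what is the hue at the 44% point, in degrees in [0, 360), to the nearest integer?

Hue: 38 − 315 = -277°, but |-277| > 180 so the shorter arc goes the other way: Δh = -277 + 360 = 83°.
H = 315 + 0.44 × (83) = 351.52 → 352°

352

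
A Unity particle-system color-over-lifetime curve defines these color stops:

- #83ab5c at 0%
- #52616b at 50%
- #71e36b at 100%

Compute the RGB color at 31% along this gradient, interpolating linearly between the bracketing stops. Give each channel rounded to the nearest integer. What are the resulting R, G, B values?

31% lies between the 0% and 50% stops, so the local fraction is t = (31 − 0)/(50 − 0) = 31/50 ≈ 0.62.
#83ab5c → (131, 171, 92); #52616b → (82, 97, 107).
R = 131 + 0.62 × (82 − 131) = 100.62 → 101
G = 171 + 0.62 × (97 − 171) = 125.12 → 125
B = 92 + 0.62 × (107 − 92) = 101.3 → 101

(101, 125, 101)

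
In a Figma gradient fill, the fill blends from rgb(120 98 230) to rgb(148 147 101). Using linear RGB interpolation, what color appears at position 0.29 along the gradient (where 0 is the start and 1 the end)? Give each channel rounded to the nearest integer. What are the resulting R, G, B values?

(128, 112, 193)

R = 120 + 0.29 × (148 − 120) = 120 + 0.29 × 28 = 128.12 → 128
G = 98 + 0.29 × (147 − 98) = 98 + 0.29 × 49 = 112.21 → 112
B = 230 + 0.29 × (101 − 230) = 230 + 0.29 × -129 = 192.59 → 193
So the blended color is (128, 112, 193), about #8070c1.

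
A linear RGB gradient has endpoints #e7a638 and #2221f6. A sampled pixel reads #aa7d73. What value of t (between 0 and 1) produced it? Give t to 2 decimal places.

Invert the lerp on the R channel (largest span, 197): t = (170 − 231) / (34 − 231) = -61/-197 = 0.30964.
Check on G: (125 − 166)/(33 − 166) = 0.3083 ✓

0.31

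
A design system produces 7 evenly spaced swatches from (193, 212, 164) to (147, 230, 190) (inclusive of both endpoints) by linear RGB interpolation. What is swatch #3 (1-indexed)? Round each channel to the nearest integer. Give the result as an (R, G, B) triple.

With 7 swatches and endpoints inclusive, swatch 3 sits at t = (3 − 1)/(7 − 1) = 2/6 ≈ 0.3333.
R = 193 + 0.3333 × (147 − 193) = 177.668 → 178
G = 212 + 0.3333 × (230 − 212) = 217.999 → 218
B = 164 + 0.3333 × (190 − 164) = 172.666 → 173

(178, 218, 173)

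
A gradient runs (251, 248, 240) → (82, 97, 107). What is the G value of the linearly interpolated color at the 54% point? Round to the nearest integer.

166

G = 248 + 0.54 × (97 − 248) = 166.46 → 166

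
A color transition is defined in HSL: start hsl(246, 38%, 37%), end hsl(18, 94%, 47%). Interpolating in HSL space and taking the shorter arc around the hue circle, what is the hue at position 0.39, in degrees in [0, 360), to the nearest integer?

297

Hue: 18 − 246 = -228°, but |-228| > 180 so the shorter arc goes the other way: Δh = -228 + 360 = 132°.
H = 246 + 0.39 × (132) = 297.48 → 297°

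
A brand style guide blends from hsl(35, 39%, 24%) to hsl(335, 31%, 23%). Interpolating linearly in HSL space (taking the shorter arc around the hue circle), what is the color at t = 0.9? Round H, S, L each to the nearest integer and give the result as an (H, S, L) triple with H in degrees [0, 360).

Hue: 335 − 35 = 300°, but |300| > 180 so the shorter arc goes the other way: Δh = 300 − 360 = -60°.
H = 35 + 0.9 × (-60) = -19 → -19 → -19 mod 360 = 341°
S = 39 + 0.9 × (31 − 39) = 31.8 → 32%
L = 24 + 0.9 × (23 − 24) = 23.1 → 23%

(341, 32, 23)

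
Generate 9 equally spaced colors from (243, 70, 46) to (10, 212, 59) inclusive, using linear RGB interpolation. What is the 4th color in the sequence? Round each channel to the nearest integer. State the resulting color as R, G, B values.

With 9 swatches and endpoints inclusive, swatch 4 sits at t = (4 − 1)/(9 − 1) = 3/8 ≈ 0.375.
R = 243 + 0.375 × (10 − 243) = 155.625 → 156
G = 70 + 0.375 × (212 − 70) = 123.25 → 123
B = 46 + 0.375 × (59 − 46) = 50.875 → 51

(156, 123, 51)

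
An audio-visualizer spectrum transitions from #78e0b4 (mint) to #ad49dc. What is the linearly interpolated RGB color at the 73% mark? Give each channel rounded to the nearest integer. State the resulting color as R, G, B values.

(159, 114, 209)

#78e0b4 → (120, 224, 180); #ad49dc → (173, 73, 220).
73% corresponds to t = 0.73.
R = 120 + 0.73 × (173 − 120) = 120 + 0.73 × 53 = 158.69 → 159
G = 224 + 0.73 × (73 − 224) = 224 + 0.73 × -151 = 113.77 → 114
B = 180 + 0.73 × (220 − 180) = 180 + 0.73 × 40 = 209.2 → 209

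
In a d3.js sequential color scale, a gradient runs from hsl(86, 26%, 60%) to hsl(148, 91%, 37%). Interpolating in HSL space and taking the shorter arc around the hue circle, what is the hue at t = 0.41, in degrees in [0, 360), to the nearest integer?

Hue arc: Δh = 148 − 86 = 62° (|Δh| ≤ 180, already the shorter path).
H = 86 + 0.41 × (62) = 111.42 → 111°

111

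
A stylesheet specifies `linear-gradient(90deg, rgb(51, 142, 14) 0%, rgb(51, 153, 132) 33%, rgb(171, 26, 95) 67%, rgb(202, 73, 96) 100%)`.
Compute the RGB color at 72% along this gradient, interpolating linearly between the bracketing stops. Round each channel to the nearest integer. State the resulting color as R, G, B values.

(176, 33, 95)

72% lies between the 67% and 100% stops, so the local fraction is t = (72 − 67)/(100 − 67) = 5/33 ≈ 0.1515.
R = 171 + 0.1515 × (202 − 171) = 175.696 → 176
G = 26 + 0.1515 × (73 − 26) = 33.12 → 33
B = 95 + 0.1515 × (96 − 95) = 95.151 → 95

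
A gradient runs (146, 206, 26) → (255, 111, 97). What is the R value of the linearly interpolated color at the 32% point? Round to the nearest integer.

R = 146 + 0.32 × (255 − 146) = 180.88 → 181

181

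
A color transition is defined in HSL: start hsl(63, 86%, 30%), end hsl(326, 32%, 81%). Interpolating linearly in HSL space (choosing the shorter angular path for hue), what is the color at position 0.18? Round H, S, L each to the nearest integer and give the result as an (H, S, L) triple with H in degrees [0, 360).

Hue: 326 − 63 = 263°, but |263| > 180 so the shorter arc goes the other way: Δh = 263 − 360 = -97°.
H = 63 + 0.18 × (-97) = 45.54 → 46°
S = 86 + 0.18 × (32 − 86) = 76.28 → 76%
L = 30 + 0.18 × (81 − 30) = 39.18 → 39%

(46, 76, 39)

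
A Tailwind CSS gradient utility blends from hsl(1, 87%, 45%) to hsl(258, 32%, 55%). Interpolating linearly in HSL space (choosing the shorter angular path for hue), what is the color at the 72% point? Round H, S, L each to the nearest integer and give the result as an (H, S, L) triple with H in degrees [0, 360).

(287, 47, 52)

Hue: 258 − 1 = 257°, but |257| > 180 so the shorter arc goes the other way: Δh = 257 − 360 = -103°.
H = 1 + 0.72 × (-103) = -73.16 → -73 → -73 mod 360 = 287°
S = 87 + 0.72 × (32 − 87) = 47.4 → 47%
L = 45 + 0.72 × (55 − 45) = 52.2 → 52%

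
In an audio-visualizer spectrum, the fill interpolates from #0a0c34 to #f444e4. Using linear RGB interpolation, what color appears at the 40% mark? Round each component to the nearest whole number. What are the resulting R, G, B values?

(104, 34, 122)

#0a0c34 → (10, 12, 52); #f444e4 → (244, 68, 228).
40% corresponds to t = 0.4.
R = 10 + 0.4 × (244 − 10) = 10 + 0.4 × 234 = 103.6 → 104
G = 12 + 0.4 × (68 − 12) = 12 + 0.4 × 56 = 34.4 → 34
B = 52 + 0.4 × (228 − 52) = 52 + 0.4 × 176 = 122.4 → 122
So the blended color is (104, 34, 122), about #68227a.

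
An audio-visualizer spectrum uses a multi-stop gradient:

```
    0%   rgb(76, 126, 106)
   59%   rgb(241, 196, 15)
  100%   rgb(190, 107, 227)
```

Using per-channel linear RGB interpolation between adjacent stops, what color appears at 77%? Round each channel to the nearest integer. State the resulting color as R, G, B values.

77% lies between the 59% and 100% stops, so the local fraction is t = (77 − 59)/(100 − 59) = 18/41 ≈ 0.439.
R = 241 + 0.439 × (190 − 241) = 218.611 → 219
G = 196 + 0.439 × (107 − 196) = 156.929 → 157
B = 15 + 0.439 × (227 − 15) = 108.068 → 108

(219, 157, 108)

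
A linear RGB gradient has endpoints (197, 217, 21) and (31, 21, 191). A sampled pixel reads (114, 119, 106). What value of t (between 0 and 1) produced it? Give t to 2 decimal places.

Invert the lerp on the G channel (largest span, 196): t = (119 − 217) / (21 − 217) = -98/-196 = 0.5.
Check on R: (114 − 197)/(31 − 197) = 0.5 ✓

0.50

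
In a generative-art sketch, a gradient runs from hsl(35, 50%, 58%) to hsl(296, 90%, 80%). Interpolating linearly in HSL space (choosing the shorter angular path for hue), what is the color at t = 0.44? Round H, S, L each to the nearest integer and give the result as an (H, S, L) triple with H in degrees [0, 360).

Hue: 296 − 35 = 261°, but |261| > 180 so the shorter arc goes the other way: Δh = 261 − 360 = -99°.
H = 35 + 0.44 × (-99) = -8.56 → -9 → -9 mod 360 = 351°
S = 50 + 0.44 × (90 − 50) = 67.6 → 68%
L = 58 + 0.44 × (80 − 58) = 67.68 → 68%

(351, 68, 68)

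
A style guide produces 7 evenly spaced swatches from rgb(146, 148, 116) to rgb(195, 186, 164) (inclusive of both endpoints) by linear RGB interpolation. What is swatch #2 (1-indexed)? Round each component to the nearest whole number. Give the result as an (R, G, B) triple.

(154, 154, 124)

With 7 swatches and endpoints inclusive, swatch 2 sits at t = (2 − 1)/(7 − 1) = 1/6 ≈ 0.1667.
R = 146 + 0.1667 × (195 − 146) = 154.168 → 154
G = 148 + 0.1667 × (186 − 148) = 154.335 → 154
B = 116 + 0.1667 × (164 − 116) = 124.002 → 124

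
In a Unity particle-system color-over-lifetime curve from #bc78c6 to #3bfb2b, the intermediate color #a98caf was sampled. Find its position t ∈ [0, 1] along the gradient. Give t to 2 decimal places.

Invert the lerp on the B channel (largest span, 155): t = (175 − 198) / (43 − 198) = -23/-155 = 0.14839.
Check on R: (169 − 188)/(59 − 188) = 0.1473 ✓

0.15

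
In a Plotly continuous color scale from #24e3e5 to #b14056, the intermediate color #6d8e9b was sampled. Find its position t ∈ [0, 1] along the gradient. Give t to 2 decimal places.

Invert the lerp on the G channel (largest span, 163): t = (142 − 227) / (64 − 227) = -85/-163 = 0.52147.
Check on R: (109 − 36)/(177 − 36) = 0.5177 ✓

0.52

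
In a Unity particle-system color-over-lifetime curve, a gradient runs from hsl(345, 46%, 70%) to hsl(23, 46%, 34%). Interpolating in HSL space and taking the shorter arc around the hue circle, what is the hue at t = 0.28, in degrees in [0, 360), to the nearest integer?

Hue: 23 − 345 = -322°, but |-322| > 180 so the shorter arc goes the other way: Δh = -322 + 360 = 38°.
H = 345 + 0.28 × (38) = 355.64 → 356°

356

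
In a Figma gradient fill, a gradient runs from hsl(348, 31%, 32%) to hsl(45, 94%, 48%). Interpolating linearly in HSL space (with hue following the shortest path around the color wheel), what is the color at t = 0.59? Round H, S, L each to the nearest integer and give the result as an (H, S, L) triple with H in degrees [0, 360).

(22, 68, 41)

Hue: 45 − 348 = -303°, but |-303| > 180 so the shorter arc goes the other way: Δh = -303 + 360 = 57°.
H = 348 + 0.59 × (57) = 381.63 → 382 → 382 mod 360 = 22°
S = 31 + 0.59 × (94 − 31) = 68.17 → 68%
L = 32 + 0.59 × (48 − 32) = 41.44 → 41%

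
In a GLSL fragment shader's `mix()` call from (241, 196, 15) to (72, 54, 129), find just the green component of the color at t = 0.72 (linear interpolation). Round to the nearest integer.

94

G = 196 + 0.72 × (54 − 196) = 93.76 → 94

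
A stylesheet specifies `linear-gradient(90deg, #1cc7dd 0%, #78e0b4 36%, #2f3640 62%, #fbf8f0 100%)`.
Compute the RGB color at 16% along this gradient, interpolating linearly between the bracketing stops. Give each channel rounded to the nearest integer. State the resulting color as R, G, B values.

(69, 210, 203)

16% lies between the 0% and 36% stops, so the local fraction is t = (16 − 0)/(36 − 0) = 16/36 ≈ 0.4444.
#1cc7dd → (28, 199, 221); #78e0b4 → (120, 224, 180).
R = 28 + 0.4444 × (120 − 28) = 68.885 → 69
G = 199 + 0.4444 × (224 − 199) = 210.11 → 210
B = 221 + 0.4444 × (180 − 221) = 202.78 → 203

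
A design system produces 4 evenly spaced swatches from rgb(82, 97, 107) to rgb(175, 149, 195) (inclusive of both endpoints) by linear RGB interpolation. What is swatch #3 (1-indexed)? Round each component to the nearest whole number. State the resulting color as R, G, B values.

With 4 swatches and endpoints inclusive, swatch 3 sits at t = (3 − 1)/(4 − 1) = 2/3 ≈ 0.6667.
R = 82 + 0.6667 × (175 − 82) = 144.003 → 144
G = 97 + 0.6667 × (149 − 97) = 131.668 → 132
B = 107 + 0.6667 × (195 − 107) = 165.67 → 166

(144, 132, 166)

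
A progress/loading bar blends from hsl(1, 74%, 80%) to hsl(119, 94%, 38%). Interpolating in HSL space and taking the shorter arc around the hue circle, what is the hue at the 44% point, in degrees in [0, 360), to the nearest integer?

Hue arc: Δh = 119 − 1 = 118° (|Δh| ≤ 180, already the shorter path).
H = 1 + 0.44 × (118) = 52.92 → 53°

53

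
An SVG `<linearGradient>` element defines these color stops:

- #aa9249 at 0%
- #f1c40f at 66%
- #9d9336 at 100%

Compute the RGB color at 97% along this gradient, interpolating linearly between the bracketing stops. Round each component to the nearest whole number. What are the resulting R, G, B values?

97% lies between the 66% and 100% stops, so the local fraction is t = (97 − 66)/(100 − 66) = 31/34 ≈ 0.9118.
#f1c40f → (241, 196, 15); #9d9336 → (157, 147, 54).
R = 241 + 0.9118 × (157 − 241) = 164.409 → 164
G = 196 + 0.9118 × (147 − 196) = 151.322 → 151
B = 15 + 0.9118 × (54 − 15) = 50.56 → 51

(164, 151, 51)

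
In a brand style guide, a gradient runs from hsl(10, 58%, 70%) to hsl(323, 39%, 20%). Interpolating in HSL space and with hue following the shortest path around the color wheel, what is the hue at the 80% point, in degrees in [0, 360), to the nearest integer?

Hue: 323 − 10 = 313°, but |313| > 180 so the shorter arc goes the other way: Δh = 313 − 360 = -47°.
H = 10 + 0.8 × (-47) = -27.6 → -28 → -28 mod 360 = 332°

332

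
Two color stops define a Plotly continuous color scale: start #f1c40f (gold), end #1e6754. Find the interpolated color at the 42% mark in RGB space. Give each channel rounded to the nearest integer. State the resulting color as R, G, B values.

(152, 157, 44)

#f1c40f → (241, 196, 15); #1e6754 → (30, 103, 84).
42% corresponds to t = 0.42.
R = 241 + 0.42 × (30 − 241) = 241 + 0.42 × -211 = 152.38 → 152
G = 196 + 0.42 × (103 − 196) = 196 + 0.42 × -93 = 156.94 → 157
B = 15 + 0.42 × (84 − 15) = 15 + 0.42 × 69 = 43.98 → 44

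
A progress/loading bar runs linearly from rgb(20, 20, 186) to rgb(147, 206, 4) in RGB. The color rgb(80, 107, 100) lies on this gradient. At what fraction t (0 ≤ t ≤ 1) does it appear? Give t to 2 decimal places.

Invert the lerp on the G channel (largest span, 186): t = (107 − 20) / (206 − 20) = 87/186 = 0.46774.
Check on R: (80 − 20)/(147 − 20) = 0.4724 ✓

0.47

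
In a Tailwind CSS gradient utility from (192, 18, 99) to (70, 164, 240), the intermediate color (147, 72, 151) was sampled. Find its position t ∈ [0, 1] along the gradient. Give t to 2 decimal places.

0.37

Invert the lerp on the G channel (largest span, 146): t = (72 − 18) / (164 − 18) = 54/146 = 0.36986.
Check on R: (147 − 192)/(70 − 192) = 0.3689 ✓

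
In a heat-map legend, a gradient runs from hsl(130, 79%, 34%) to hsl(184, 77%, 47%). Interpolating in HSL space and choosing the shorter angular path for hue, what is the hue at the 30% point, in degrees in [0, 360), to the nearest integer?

Hue arc: Δh = 184 − 130 = 54° (|Δh| ≤ 180, already the shorter path).
H = 130 + 0.3 × (54) = 146.2 → 146°

146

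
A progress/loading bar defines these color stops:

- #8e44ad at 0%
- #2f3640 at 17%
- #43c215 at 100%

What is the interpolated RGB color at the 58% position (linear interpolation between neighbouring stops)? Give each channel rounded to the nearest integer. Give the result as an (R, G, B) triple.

(57, 123, 43)

58% lies between the 17% and 100% stops, so the local fraction is t = (58 − 17)/(100 − 17) = 41/83 ≈ 0.494.
#2f3640 → (47, 54, 64); #43c215 → (67, 194, 21).
R = 47 + 0.494 × (67 − 47) = 56.88 → 57
G = 54 + 0.494 × (194 − 54) = 123.16 → 123
B = 64 + 0.494 × (21 − 64) = 42.758 → 43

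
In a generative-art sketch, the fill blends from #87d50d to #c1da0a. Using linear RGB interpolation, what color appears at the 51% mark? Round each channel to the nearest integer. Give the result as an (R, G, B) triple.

(165, 216, 11)

#87d50d → (135, 213, 13); #c1da0a → (193, 218, 10).
51% corresponds to t = 0.51.
R = 135 + 0.51 × (193 − 135) = 135 + 0.51 × 58 = 164.58 → 165
G = 213 + 0.51 × (218 − 213) = 213 + 0.51 × 5 = 215.55 → 216
B = 13 + 0.51 × (10 − 13) = 13 + 0.51 × -3 = 11.47 → 11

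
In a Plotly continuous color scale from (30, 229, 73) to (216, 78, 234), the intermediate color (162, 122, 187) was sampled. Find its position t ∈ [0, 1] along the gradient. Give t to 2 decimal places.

0.71

Invert the lerp on the R channel (largest span, 186): t = (162 − 30) / (216 − 30) = 132/186 = 0.70968.
Check on G: (122 − 229)/(78 − 229) = 0.7086 ✓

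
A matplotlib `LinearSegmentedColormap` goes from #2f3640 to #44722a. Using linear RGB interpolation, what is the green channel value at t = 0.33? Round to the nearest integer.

74

G₁ = 54 (from #2f3640), G₂ = 114 (from #44722a).
G = 54 + 0.33 × (114 − 54) = 73.8 → 74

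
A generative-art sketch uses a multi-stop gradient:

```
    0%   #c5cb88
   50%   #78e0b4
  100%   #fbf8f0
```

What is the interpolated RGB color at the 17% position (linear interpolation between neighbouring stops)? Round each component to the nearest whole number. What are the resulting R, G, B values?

17% lies between the 0% and 50% stops, so the local fraction is t = (17 − 0)/(50 − 0) = 17/50 ≈ 0.34.
#c5cb88 → (197, 203, 136); #78e0b4 → (120, 224, 180).
R = 197 + 0.34 × (120 − 197) = 170.82 → 171
G = 203 + 0.34 × (224 − 203) = 210.14 → 210
B = 136 + 0.34 × (180 − 136) = 150.96 → 151

(171, 210, 151)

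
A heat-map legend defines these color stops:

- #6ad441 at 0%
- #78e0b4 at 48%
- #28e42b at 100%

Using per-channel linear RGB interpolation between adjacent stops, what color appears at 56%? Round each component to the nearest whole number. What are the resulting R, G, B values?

56% lies between the 48% and 100% stops, so the local fraction is t = (56 − 48)/(100 − 48) = 8/52 ≈ 0.1538.
#78e0b4 → (120, 224, 180); #28e42b → (40, 228, 43).
R = 120 + 0.1538 × (40 − 120) = 107.696 → 108
G = 224 + 0.1538 × (228 − 224) = 224.615 → 225
B = 180 + 0.1538 × (43 − 180) = 158.929 → 159

(108, 225, 159)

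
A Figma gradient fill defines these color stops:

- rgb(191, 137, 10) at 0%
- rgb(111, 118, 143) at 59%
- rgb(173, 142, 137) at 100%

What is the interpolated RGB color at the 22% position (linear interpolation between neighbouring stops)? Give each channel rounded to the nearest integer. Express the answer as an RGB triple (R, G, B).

(161, 130, 60)

22% lies between the 0% and 59% stops, so the local fraction is t = (22 − 0)/(59 − 0) = 22/59 ≈ 0.3729.
R = 191 + 0.3729 × (111 − 191) = 161.168 → 161
G = 137 + 0.3729 × (118 − 137) = 129.915 → 130
B = 10 + 0.3729 × (143 − 10) = 59.596 → 60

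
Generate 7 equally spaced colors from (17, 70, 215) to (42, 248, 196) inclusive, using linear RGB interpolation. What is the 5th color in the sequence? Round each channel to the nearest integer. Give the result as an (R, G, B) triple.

With 7 swatches and endpoints inclusive, swatch 5 sits at t = (5 − 1)/(7 − 1) = 4/6 ≈ 0.6667.
R = 17 + 0.6667 × (42 − 17) = 33.668 → 34
G = 70 + 0.6667 × (248 − 70) = 188.673 → 189
B = 215 + 0.6667 × (196 − 215) = 202.333 → 202

(34, 189, 202)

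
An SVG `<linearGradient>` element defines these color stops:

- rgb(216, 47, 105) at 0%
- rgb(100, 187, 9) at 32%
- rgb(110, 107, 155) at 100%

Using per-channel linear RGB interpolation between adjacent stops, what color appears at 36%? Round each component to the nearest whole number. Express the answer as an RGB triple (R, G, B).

36% lies between the 32% and 100% stops, so the local fraction is t = (36 − 32)/(100 − 32) = 4/68 ≈ 0.0588.
R = 100 + 0.0588 × (110 − 100) = 100.588 → 101
G = 187 + 0.0588 × (107 − 187) = 182.296 → 182
B = 9 + 0.0588 × (155 − 9) = 17.585 → 18

(101, 182, 18)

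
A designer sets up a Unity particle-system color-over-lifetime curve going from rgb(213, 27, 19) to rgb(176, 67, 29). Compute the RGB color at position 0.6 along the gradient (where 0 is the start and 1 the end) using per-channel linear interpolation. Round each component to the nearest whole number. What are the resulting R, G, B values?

(191, 51, 25)

R = 213 + 0.6 × (176 − 213) = 213 + 0.6 × -37 = 190.8 → 191
G = 27 + 0.6 × (67 − 27) = 27 + 0.6 × 40 = 51 → 51
B = 19 + 0.6 × (29 − 19) = 19 + 0.6 × 10 = 25 → 25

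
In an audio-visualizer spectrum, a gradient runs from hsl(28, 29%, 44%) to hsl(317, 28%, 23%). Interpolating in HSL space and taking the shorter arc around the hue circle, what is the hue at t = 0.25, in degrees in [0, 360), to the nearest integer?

Hue: 317 − 28 = 289°, but |289| > 180 so the shorter arc goes the other way: Δh = 289 − 360 = -71°.
H = 28 + 0.25 × (-71) = 10.25 → 10°

10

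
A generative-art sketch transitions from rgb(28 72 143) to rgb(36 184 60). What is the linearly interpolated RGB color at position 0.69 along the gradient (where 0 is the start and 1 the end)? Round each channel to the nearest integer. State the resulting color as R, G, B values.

R = 28 + 0.69 × (36 − 28) = 28 + 0.69 × 8 = 33.52 → 34
G = 72 + 0.69 × (184 − 72) = 72 + 0.69 × 112 = 149.28 → 149
B = 143 + 0.69 × (60 − 143) = 143 + 0.69 × -83 = 85.73 → 86
So the blended color is (34, 149, 86), about #229556.

(34, 149, 86)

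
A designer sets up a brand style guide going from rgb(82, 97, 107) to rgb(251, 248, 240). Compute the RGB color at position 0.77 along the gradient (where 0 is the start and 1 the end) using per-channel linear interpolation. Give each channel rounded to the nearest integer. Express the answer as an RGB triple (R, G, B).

(212, 213, 209)

R = 82 + 0.77 × (251 − 82) = 82 + 0.77 × 169 = 212.13 → 212
G = 97 + 0.77 × (248 − 97) = 97 + 0.77 × 151 = 213.27 → 213
B = 107 + 0.77 × (240 − 107) = 107 + 0.77 × 133 = 209.41 → 209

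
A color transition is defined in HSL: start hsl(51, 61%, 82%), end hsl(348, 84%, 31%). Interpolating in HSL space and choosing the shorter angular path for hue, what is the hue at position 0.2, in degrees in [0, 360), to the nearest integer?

Hue: 348 − 51 = 297°, but |297| > 180 so the shorter arc goes the other way: Δh = 297 − 360 = -63°.
H = 51 + 0.2 × (-63) = 38.4 → 38°

38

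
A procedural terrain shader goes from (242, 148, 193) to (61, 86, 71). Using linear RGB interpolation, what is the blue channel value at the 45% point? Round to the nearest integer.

B = 193 + 0.45 × (71 − 193) = 138.1 → 138

138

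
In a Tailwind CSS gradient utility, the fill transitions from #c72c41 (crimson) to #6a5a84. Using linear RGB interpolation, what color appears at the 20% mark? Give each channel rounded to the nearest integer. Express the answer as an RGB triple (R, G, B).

#c72c41 → (199, 44, 65); #6a5a84 → (106, 90, 132).
20% corresponds to t = 0.2.
R = 199 + 0.2 × (106 − 199) = 199 + 0.2 × -93 = 180.4 → 180
G = 44 + 0.2 × (90 − 44) = 44 + 0.2 × 46 = 53.2 → 53
B = 65 + 0.2 × (132 − 65) = 65 + 0.2 × 67 = 78.4 → 78

(180, 53, 78)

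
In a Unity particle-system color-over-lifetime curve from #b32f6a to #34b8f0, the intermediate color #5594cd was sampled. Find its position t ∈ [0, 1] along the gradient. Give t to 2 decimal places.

Invert the lerp on the G channel (largest span, 137): t = (148 − 47) / (184 − 47) = 101/137 = 0.73723.
Check on R: (85 − 179)/(52 − 179) = 0.7402 ✓

0.74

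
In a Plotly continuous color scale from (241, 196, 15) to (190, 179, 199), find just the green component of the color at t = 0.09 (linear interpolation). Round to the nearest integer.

194

G = 196 + 0.09 × (179 − 196) = 194.47 → 194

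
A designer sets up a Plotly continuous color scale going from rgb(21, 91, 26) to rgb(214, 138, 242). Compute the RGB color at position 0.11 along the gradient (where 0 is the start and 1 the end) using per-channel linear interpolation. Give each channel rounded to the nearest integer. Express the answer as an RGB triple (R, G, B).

(42, 96, 50)

R = 21 + 0.11 × (214 − 21) = 21 + 0.11 × 193 = 42.23 → 42
G = 91 + 0.11 × (138 − 91) = 91 + 0.11 × 47 = 96.17 → 96
B = 26 + 0.11 × (242 − 26) = 26 + 0.11 × 216 = 49.76 → 50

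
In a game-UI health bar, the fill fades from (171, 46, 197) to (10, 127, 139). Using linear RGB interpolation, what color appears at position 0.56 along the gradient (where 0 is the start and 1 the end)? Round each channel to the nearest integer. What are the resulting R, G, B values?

R = 171 + 0.56 × (10 − 171) = 171 + 0.56 × -161 = 80.84 → 81
G = 46 + 0.56 × (127 − 46) = 46 + 0.56 × 81 = 91.36 → 91
B = 197 + 0.56 × (139 − 197) = 197 + 0.56 × -58 = 164.52 → 165

(81, 91, 165)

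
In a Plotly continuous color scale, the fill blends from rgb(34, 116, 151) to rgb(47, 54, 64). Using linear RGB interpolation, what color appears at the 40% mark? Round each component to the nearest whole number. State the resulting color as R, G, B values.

(39, 91, 116)

40% corresponds to t = 0.4.
R = 34 + 0.4 × (47 − 34) = 34 + 0.4 × 13 = 39.2 → 39
G = 116 + 0.4 × (54 − 116) = 116 + 0.4 × -62 = 91.2 → 91
B = 151 + 0.4 × (64 − 151) = 151 + 0.4 × -87 = 116.2 → 116
So the blended color is (39, 91, 116), about #275b74.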